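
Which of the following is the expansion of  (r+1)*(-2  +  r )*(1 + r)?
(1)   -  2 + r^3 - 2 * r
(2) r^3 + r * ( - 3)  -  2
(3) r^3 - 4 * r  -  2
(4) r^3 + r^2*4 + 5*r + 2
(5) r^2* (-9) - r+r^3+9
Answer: 2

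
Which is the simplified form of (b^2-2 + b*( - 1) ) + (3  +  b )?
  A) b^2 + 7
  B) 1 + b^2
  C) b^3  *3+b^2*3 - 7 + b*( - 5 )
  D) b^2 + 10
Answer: B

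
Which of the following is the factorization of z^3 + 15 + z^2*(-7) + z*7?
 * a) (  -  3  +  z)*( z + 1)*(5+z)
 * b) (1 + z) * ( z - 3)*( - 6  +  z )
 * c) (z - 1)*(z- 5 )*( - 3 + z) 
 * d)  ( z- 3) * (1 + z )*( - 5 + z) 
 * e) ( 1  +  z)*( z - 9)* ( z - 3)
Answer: d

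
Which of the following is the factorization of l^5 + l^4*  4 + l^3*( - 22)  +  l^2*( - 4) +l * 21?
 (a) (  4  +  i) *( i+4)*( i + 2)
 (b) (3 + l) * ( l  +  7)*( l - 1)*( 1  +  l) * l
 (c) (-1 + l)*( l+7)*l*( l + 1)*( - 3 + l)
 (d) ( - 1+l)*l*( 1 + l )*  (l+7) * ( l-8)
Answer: c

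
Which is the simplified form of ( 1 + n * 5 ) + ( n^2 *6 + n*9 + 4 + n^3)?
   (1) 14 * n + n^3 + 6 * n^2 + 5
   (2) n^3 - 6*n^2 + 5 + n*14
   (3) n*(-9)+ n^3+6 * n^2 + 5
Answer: 1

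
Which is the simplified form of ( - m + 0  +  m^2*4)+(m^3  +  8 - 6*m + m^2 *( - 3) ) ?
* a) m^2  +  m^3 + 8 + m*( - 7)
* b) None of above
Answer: a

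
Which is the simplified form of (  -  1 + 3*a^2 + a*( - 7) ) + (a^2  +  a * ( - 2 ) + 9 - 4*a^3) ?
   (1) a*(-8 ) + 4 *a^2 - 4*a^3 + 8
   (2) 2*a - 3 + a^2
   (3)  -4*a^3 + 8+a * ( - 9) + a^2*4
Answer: 3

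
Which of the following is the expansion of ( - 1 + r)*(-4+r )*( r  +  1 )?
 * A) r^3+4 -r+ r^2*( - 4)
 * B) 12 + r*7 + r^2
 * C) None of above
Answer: A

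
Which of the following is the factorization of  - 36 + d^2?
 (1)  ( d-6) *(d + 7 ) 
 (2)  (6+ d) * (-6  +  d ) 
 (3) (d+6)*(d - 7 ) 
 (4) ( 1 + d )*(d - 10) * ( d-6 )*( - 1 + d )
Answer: 2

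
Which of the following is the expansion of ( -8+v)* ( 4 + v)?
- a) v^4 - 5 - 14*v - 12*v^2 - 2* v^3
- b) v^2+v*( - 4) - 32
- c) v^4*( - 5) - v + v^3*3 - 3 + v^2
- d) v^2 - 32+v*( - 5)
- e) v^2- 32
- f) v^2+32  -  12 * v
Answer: b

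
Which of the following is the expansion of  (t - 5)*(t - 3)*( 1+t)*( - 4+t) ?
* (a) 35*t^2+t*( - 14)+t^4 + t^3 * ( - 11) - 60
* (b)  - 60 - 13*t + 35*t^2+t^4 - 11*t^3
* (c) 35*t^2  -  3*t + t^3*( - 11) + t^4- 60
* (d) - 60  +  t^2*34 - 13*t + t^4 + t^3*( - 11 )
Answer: b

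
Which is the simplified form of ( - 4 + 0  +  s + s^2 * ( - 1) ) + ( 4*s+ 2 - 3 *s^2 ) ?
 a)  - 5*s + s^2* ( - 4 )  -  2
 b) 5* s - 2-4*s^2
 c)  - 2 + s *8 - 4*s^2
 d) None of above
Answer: b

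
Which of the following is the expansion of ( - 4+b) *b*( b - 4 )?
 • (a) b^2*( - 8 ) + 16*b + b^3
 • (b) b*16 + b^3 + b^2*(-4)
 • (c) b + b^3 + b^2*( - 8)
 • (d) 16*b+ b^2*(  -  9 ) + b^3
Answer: a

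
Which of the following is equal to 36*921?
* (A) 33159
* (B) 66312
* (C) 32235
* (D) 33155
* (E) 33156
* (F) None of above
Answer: E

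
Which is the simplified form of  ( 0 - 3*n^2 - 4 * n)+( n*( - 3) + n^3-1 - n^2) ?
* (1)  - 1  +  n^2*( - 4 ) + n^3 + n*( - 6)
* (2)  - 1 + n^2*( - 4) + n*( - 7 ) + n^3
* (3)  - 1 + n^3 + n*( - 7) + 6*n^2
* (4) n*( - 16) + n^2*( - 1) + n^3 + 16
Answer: 2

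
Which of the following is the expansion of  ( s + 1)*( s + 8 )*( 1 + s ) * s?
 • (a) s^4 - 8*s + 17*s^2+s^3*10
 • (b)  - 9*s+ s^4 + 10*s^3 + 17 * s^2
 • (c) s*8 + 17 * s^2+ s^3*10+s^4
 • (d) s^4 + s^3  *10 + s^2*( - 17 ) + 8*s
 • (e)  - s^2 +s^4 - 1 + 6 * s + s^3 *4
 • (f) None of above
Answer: c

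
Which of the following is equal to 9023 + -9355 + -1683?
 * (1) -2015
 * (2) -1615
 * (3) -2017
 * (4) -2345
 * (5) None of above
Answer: 1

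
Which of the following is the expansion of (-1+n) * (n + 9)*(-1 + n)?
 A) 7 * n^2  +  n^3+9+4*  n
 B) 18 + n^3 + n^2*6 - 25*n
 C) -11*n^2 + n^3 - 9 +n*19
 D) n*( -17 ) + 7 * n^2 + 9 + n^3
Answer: D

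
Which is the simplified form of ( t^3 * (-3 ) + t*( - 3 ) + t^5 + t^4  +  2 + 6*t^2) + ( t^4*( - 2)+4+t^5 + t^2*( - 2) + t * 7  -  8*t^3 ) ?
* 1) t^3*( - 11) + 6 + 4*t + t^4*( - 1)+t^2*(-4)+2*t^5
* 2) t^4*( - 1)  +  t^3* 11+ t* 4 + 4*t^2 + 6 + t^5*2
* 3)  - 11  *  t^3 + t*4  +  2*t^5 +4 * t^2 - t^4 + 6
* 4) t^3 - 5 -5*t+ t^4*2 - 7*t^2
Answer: 3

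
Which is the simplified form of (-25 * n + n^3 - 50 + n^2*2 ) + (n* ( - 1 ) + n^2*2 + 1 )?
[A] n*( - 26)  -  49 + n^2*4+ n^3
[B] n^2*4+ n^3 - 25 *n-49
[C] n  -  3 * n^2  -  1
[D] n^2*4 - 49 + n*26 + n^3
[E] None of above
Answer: A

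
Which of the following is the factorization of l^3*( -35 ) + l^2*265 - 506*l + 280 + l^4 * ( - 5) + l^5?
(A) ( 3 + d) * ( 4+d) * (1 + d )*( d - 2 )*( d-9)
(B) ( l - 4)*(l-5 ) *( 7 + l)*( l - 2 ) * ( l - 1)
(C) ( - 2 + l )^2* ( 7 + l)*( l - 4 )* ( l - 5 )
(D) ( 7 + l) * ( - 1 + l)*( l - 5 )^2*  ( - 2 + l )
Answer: B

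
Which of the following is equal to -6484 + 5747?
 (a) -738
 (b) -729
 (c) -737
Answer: c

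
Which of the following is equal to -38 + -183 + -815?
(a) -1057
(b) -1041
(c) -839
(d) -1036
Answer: d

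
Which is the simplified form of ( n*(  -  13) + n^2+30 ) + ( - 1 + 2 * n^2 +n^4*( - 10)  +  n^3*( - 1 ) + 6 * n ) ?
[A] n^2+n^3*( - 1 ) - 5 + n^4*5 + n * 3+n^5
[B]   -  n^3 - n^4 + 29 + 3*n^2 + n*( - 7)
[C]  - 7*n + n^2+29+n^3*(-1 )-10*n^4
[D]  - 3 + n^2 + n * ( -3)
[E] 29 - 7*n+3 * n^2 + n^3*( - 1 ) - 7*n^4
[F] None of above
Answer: F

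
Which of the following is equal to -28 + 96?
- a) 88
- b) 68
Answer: b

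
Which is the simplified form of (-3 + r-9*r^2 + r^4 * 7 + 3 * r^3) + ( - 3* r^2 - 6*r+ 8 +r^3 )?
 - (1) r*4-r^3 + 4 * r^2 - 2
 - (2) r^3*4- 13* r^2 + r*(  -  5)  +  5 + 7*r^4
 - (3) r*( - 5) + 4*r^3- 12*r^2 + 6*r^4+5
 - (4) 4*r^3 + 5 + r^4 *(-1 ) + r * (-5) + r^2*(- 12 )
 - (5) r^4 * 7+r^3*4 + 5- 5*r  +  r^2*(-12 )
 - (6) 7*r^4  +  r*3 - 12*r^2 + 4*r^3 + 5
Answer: 5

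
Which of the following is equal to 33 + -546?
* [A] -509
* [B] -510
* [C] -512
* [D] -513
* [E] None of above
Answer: D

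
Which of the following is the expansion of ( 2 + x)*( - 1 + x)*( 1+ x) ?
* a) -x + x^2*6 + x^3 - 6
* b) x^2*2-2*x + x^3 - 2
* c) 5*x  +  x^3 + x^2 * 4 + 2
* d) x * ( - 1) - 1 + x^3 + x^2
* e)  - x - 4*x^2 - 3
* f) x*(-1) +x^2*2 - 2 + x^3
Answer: f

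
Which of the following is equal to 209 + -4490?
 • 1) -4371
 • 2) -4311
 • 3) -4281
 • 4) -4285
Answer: 3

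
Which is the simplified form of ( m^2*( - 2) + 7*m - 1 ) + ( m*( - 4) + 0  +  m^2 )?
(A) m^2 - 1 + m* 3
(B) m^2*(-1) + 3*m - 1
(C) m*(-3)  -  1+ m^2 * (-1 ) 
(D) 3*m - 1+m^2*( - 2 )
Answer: B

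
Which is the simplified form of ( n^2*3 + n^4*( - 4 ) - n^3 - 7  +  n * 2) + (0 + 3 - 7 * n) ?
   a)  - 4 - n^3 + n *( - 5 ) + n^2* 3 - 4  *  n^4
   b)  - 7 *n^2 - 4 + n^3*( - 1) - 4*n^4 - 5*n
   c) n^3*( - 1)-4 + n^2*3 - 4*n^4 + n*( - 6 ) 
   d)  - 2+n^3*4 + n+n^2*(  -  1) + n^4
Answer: a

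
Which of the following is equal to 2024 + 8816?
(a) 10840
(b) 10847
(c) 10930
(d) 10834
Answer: a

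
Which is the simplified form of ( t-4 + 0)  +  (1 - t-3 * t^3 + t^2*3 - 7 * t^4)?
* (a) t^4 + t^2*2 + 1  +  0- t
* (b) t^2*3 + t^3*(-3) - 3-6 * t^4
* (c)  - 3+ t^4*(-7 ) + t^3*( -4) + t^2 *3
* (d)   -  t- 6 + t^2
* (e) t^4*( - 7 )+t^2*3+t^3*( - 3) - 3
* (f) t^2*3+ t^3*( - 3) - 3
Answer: e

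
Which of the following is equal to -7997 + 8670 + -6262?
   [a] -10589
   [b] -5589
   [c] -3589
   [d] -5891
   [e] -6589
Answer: b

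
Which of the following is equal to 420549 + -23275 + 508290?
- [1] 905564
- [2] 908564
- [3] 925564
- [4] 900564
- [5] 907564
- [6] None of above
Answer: 1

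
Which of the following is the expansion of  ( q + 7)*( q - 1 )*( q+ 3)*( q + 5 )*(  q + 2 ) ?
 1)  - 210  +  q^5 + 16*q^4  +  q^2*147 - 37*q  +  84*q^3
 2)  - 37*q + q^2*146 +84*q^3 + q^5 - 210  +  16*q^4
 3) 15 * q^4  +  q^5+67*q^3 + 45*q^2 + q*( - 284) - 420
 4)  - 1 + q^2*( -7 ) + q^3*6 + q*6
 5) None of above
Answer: 2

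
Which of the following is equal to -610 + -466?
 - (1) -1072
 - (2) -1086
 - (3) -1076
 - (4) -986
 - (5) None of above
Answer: 3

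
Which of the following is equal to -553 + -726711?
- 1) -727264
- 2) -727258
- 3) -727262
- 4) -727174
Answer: 1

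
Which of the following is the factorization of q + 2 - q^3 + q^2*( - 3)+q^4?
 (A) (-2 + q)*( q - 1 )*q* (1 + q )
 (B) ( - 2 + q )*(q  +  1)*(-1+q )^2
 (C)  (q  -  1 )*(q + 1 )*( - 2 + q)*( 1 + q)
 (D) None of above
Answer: C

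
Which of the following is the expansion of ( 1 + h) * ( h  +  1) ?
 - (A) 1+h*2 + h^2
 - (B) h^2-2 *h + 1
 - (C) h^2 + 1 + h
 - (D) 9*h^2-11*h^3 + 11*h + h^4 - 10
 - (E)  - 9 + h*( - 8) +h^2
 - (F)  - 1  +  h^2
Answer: A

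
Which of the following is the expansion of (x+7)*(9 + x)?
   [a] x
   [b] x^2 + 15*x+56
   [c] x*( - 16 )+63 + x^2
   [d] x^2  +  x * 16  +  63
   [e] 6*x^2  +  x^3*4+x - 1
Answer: d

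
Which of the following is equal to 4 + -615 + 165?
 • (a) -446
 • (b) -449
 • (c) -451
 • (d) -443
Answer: a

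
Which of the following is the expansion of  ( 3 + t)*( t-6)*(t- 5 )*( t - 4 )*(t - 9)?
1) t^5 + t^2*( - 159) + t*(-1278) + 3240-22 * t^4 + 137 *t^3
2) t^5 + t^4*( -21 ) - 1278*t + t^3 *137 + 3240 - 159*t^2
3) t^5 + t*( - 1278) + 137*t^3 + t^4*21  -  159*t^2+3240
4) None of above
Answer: 2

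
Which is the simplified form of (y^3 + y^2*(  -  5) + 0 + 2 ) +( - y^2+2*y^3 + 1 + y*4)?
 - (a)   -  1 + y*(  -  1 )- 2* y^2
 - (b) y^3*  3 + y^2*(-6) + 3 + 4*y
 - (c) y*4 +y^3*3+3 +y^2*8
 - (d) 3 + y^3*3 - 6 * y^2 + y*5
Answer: b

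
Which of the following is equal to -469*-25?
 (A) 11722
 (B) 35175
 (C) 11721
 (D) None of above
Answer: D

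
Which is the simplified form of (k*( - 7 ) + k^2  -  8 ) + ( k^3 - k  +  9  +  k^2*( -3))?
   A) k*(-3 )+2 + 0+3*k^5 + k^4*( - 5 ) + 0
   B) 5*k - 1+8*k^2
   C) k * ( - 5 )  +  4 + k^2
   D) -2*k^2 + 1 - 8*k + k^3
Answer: D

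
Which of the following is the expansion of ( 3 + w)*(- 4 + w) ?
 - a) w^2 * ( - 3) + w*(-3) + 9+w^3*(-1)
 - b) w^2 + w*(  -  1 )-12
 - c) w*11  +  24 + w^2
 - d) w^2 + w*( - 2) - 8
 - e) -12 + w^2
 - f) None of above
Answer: b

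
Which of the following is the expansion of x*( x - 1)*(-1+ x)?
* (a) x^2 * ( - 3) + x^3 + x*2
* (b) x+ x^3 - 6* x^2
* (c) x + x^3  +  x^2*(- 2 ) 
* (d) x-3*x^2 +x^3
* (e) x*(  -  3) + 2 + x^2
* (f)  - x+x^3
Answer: c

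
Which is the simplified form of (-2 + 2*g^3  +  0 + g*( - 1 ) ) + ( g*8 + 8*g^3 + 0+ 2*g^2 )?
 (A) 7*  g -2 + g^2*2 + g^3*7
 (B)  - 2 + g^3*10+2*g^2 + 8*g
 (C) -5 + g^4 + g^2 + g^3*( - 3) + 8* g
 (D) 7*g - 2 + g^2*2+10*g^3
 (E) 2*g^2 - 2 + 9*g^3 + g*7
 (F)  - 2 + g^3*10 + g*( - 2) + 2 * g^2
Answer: D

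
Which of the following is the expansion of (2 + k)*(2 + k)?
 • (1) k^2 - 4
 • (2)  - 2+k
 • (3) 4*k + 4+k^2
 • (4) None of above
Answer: 3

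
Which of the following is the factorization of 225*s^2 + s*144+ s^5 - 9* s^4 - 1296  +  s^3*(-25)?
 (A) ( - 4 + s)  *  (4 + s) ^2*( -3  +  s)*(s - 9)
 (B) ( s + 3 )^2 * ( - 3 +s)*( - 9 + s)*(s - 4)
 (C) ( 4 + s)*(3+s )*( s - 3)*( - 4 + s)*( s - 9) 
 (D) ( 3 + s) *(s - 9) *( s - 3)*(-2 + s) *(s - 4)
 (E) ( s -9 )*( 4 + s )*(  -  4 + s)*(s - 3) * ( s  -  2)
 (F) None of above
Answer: C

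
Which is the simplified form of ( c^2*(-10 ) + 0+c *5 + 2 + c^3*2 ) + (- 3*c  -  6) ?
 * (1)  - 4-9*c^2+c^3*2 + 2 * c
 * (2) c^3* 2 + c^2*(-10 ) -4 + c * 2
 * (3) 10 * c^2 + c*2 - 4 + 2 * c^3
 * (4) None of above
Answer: 2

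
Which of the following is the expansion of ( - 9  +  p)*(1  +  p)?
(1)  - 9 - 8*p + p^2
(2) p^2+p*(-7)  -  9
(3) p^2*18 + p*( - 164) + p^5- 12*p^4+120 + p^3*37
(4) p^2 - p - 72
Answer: 1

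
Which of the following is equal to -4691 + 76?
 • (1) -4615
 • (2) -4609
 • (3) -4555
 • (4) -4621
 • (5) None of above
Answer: 1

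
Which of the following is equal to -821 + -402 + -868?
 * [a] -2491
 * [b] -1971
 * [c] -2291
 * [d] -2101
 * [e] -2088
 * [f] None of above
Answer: f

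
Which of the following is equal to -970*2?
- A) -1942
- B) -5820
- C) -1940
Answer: C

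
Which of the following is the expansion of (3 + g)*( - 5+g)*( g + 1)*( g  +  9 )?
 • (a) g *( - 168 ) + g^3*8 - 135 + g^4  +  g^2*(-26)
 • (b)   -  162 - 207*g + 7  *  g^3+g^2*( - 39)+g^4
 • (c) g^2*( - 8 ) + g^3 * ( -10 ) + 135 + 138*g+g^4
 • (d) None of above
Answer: a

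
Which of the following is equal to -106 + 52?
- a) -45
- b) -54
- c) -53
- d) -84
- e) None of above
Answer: b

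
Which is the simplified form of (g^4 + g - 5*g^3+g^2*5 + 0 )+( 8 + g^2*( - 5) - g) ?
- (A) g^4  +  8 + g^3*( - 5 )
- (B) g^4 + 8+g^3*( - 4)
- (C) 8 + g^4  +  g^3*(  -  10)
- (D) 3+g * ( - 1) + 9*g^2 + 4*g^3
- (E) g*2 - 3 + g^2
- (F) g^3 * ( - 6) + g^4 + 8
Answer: A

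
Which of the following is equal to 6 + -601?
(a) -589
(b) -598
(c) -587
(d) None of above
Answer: d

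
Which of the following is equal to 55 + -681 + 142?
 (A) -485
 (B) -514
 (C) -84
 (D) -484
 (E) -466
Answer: D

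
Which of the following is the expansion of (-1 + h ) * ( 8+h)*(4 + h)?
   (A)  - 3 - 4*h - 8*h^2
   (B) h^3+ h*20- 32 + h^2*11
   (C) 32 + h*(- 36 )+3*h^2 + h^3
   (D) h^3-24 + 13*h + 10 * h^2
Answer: B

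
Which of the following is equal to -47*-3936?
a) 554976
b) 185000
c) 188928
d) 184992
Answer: d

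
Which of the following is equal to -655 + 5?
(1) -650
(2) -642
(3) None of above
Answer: 1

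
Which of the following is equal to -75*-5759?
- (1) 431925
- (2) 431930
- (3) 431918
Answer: 1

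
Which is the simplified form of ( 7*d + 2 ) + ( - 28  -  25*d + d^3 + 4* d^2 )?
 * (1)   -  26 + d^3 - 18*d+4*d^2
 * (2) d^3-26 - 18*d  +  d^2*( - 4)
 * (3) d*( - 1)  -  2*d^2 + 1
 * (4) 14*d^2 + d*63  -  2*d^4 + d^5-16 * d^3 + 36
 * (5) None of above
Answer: 1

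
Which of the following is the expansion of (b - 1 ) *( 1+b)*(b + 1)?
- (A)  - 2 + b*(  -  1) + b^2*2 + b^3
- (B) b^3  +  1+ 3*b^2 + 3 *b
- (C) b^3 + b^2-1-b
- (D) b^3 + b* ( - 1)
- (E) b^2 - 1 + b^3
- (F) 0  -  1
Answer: C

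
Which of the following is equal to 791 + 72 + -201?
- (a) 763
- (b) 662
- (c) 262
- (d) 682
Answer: b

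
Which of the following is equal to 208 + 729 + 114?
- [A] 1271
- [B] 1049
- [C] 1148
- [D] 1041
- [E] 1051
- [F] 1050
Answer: E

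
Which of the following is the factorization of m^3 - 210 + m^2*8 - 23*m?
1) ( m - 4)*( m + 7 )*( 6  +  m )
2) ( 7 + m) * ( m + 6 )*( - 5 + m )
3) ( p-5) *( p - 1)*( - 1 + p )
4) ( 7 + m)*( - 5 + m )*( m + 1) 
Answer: 2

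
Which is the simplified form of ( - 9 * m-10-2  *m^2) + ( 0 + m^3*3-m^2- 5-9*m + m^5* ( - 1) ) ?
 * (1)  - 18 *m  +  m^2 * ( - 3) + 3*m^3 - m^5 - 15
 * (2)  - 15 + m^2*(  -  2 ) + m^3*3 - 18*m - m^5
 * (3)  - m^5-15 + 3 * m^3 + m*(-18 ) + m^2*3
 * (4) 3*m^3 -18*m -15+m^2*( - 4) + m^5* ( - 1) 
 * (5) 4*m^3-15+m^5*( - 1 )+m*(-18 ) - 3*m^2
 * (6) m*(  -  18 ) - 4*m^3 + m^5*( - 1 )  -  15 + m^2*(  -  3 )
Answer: 1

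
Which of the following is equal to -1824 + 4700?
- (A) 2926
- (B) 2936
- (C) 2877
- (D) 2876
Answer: D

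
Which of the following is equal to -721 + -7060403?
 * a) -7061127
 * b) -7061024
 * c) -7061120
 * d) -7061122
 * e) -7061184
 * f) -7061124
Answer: f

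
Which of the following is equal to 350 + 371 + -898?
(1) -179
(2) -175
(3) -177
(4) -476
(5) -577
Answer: 3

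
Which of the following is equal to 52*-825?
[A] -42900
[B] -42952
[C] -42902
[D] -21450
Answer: A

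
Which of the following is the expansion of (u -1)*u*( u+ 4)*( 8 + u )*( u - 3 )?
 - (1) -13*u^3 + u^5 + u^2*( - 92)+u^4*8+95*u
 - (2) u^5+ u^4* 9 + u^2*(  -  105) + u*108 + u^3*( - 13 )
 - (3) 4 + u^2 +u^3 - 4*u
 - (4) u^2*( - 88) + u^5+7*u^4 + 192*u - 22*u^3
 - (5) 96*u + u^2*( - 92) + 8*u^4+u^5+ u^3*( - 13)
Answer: 5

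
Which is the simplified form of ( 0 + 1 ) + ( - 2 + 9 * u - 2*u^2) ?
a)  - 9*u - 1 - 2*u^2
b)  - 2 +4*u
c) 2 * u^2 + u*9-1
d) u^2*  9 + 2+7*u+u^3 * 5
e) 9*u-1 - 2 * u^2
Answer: e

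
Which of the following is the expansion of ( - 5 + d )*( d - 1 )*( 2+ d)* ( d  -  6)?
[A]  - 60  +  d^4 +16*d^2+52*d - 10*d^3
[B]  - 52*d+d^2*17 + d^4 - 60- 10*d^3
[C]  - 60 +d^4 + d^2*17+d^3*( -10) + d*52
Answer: C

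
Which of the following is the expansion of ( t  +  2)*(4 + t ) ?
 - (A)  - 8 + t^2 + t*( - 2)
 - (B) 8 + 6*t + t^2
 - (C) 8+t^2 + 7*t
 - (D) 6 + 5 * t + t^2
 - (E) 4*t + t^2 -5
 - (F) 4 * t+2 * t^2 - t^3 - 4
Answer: B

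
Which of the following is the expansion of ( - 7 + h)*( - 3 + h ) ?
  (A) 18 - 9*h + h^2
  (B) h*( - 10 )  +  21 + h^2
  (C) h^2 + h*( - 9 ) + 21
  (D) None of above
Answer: B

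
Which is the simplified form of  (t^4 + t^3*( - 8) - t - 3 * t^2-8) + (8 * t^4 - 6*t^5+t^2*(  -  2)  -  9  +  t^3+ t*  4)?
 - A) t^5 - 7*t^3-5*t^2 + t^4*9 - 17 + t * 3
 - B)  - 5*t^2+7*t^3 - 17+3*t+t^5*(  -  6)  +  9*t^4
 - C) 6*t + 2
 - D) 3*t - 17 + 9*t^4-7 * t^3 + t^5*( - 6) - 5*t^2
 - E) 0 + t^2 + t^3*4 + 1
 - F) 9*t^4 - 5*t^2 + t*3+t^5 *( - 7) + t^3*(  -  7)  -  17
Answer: D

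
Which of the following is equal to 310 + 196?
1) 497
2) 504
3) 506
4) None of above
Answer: 3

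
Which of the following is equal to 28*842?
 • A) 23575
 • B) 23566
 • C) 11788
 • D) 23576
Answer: D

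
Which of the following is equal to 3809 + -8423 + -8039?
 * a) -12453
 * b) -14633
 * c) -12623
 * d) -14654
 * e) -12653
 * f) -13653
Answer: e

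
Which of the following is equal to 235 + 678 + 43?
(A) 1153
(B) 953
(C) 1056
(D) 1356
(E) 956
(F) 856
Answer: E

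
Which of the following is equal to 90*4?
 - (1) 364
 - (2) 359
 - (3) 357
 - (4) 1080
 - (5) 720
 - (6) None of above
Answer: 6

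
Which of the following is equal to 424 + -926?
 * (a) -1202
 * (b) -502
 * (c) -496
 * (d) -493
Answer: b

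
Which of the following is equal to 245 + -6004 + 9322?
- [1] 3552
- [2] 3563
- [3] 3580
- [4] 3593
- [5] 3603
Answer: 2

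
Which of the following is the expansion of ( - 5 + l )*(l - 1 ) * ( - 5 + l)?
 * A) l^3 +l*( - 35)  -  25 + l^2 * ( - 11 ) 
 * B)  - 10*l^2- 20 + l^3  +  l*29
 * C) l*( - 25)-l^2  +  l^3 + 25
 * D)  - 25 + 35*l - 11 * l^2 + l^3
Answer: D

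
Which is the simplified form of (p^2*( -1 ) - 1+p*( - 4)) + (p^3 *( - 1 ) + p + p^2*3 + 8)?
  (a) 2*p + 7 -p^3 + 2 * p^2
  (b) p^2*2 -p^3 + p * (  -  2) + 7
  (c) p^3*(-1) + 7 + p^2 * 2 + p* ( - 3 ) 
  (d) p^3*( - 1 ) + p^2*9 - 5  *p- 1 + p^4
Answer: c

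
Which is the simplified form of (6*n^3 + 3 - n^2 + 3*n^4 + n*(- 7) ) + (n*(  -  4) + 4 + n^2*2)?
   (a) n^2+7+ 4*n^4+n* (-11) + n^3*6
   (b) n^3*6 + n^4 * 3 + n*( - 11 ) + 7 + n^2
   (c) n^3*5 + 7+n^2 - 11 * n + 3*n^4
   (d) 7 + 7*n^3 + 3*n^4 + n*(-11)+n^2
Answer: b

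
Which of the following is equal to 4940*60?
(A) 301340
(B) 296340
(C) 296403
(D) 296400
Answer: D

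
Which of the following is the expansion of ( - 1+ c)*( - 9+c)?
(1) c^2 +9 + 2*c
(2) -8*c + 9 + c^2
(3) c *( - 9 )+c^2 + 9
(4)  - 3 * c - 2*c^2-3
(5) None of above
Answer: 5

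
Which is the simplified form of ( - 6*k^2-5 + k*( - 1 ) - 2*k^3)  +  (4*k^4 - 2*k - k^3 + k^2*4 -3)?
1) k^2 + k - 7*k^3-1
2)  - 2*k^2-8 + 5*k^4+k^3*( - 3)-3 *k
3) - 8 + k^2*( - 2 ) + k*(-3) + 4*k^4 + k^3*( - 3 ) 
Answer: 3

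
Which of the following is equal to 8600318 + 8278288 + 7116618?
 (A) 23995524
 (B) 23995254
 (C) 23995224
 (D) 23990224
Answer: C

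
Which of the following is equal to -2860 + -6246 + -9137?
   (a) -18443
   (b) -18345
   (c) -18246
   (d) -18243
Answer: d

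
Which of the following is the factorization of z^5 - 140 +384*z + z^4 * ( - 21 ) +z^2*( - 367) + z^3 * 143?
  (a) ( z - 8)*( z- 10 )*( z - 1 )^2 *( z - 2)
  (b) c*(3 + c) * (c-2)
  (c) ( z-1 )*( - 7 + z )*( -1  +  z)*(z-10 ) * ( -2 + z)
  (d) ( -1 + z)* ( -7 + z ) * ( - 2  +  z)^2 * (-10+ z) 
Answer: c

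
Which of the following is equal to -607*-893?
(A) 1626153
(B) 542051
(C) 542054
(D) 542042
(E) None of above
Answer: B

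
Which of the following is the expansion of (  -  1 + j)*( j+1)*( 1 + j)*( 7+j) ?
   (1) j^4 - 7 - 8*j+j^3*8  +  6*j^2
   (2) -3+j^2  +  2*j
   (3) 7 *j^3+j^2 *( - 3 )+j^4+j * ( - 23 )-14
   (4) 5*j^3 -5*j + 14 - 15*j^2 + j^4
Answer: 1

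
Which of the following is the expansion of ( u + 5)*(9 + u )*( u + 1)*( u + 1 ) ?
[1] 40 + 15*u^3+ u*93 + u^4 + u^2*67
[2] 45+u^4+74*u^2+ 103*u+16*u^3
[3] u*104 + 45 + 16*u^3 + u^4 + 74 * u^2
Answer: 3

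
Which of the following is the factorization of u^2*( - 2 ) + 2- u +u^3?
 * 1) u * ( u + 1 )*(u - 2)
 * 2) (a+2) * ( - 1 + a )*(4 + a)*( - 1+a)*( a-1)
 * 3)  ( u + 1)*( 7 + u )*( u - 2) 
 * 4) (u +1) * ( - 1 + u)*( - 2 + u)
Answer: 4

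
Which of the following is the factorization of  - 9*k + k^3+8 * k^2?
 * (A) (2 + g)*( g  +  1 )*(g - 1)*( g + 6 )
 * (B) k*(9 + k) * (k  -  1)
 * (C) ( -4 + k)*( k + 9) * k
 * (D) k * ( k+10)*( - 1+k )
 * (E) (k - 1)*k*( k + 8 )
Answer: B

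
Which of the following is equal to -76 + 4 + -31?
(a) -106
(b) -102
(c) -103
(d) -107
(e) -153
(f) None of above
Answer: c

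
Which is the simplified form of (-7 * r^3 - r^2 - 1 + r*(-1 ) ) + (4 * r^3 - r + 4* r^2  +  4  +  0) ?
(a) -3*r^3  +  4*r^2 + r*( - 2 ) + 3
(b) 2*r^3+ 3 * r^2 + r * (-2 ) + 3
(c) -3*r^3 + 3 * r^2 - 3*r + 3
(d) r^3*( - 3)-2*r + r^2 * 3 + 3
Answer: d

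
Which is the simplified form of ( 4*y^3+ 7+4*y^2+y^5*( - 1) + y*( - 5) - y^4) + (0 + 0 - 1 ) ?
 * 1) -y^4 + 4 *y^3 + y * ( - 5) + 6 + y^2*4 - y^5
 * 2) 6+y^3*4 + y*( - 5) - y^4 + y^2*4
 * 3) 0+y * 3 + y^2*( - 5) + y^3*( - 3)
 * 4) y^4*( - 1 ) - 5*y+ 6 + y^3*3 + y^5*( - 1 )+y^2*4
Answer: 1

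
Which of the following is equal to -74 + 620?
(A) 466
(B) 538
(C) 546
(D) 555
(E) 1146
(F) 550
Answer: C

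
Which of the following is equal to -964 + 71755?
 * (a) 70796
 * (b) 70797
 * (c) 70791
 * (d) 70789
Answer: c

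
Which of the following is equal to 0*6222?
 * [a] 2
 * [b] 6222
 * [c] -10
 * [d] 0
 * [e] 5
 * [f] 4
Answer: d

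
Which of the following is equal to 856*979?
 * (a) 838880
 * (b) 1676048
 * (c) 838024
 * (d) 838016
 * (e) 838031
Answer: c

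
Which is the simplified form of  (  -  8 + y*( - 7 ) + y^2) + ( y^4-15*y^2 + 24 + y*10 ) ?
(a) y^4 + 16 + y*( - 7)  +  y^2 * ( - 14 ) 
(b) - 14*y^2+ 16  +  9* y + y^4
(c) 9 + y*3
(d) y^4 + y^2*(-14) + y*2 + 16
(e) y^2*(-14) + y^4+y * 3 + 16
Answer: e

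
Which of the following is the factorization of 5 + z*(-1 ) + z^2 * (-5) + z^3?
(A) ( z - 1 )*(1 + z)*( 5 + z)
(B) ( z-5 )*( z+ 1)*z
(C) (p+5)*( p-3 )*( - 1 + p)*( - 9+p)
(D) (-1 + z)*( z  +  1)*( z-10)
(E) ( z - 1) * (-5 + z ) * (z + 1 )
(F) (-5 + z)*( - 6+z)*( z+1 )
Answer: E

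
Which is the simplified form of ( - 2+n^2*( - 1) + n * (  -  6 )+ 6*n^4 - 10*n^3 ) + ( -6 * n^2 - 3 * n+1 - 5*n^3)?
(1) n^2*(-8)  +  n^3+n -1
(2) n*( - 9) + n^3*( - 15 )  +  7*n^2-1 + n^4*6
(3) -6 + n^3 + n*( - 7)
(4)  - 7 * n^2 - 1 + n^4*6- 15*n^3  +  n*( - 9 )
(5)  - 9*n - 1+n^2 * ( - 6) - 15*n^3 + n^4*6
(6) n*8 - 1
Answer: 4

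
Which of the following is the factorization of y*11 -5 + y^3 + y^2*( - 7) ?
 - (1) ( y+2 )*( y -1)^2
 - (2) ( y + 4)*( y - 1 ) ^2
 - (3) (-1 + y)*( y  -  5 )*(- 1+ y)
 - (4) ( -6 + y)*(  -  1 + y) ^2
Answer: 3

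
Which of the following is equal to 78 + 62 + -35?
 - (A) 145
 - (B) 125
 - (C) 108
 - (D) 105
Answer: D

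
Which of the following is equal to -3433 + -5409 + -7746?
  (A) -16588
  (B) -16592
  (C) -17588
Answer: A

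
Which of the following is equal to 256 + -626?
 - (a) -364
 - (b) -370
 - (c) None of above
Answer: b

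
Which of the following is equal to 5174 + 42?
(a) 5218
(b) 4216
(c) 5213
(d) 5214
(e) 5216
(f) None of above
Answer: e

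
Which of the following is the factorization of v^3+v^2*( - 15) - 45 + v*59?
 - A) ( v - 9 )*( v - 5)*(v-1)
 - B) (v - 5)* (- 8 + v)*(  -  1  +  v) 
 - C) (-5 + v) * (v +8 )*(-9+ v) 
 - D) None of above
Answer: A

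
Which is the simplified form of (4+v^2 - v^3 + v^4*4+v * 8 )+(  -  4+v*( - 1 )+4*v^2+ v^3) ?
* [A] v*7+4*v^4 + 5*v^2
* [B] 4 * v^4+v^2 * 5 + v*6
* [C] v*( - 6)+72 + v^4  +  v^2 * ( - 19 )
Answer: A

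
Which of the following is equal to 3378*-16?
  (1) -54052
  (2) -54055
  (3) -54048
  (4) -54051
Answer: 3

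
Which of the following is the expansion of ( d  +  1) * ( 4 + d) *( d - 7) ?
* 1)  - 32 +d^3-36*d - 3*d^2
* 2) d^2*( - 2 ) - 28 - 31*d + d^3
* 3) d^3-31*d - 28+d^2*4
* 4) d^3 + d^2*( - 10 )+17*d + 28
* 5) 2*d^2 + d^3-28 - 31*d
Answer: 2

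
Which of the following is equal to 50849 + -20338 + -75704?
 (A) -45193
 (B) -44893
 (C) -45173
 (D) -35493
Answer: A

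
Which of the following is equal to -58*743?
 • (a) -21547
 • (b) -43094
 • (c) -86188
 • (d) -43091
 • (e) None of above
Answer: b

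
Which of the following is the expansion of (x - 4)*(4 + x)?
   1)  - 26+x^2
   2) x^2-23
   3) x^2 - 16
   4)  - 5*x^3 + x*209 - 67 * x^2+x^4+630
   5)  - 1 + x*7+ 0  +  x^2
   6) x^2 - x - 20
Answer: 3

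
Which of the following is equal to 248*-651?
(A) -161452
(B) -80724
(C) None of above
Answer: C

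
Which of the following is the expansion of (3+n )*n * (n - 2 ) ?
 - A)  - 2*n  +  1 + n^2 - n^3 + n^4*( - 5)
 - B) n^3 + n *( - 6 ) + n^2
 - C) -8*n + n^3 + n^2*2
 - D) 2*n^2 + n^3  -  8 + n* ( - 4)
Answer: B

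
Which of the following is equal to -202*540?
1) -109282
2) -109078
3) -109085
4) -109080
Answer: 4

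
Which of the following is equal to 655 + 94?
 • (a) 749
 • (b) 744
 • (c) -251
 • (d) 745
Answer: a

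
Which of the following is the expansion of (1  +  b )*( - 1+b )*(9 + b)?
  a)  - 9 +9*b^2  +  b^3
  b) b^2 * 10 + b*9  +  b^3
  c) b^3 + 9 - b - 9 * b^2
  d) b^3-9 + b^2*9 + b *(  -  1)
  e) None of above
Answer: d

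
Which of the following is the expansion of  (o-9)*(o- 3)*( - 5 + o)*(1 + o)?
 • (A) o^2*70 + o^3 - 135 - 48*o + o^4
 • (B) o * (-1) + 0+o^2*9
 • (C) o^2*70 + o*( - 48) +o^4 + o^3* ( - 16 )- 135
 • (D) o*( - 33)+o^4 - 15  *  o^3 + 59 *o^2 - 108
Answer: C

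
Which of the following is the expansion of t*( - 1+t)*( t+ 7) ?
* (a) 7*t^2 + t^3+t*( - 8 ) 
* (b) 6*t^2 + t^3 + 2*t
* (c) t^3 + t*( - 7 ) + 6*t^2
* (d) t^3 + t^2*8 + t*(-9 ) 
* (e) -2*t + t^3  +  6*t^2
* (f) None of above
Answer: c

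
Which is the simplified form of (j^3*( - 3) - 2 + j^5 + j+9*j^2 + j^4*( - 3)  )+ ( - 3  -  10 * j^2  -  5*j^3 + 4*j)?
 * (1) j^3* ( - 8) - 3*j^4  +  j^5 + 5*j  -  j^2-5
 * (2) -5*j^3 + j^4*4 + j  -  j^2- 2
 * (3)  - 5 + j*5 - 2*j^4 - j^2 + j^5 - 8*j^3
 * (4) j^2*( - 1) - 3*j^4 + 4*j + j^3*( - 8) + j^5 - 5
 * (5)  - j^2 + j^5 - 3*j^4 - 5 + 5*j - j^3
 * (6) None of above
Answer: 1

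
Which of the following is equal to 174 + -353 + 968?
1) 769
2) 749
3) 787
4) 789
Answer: 4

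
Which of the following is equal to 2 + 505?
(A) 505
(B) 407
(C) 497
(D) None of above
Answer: D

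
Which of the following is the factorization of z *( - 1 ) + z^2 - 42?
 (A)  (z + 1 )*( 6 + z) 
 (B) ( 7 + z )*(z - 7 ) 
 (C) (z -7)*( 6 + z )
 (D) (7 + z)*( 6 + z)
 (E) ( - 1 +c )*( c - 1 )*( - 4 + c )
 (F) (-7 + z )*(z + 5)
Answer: C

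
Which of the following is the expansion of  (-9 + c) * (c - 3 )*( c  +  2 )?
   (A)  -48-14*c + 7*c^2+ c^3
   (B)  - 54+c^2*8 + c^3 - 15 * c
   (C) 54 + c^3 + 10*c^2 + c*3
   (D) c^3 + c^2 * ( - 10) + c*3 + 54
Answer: D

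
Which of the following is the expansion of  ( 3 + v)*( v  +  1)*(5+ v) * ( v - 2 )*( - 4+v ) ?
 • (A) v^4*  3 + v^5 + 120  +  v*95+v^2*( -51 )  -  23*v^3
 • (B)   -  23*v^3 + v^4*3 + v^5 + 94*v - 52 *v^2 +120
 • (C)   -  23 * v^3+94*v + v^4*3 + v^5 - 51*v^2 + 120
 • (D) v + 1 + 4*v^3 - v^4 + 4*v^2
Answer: C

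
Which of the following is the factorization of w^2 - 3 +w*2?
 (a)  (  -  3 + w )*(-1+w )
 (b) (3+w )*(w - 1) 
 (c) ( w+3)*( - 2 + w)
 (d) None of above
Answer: b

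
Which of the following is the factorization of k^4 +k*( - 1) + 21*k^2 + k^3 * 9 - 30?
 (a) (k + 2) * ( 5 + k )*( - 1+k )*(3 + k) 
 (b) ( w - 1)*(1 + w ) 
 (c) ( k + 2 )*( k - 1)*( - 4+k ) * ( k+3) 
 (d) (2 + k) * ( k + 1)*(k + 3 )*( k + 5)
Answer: a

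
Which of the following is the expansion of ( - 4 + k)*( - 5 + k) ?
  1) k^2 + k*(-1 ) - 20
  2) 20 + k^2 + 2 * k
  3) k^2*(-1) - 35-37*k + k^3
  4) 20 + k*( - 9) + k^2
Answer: 4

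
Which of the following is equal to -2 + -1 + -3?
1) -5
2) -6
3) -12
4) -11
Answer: 2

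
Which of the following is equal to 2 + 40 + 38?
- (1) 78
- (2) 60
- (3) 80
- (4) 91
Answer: 3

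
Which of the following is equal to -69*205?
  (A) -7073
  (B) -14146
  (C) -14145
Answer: C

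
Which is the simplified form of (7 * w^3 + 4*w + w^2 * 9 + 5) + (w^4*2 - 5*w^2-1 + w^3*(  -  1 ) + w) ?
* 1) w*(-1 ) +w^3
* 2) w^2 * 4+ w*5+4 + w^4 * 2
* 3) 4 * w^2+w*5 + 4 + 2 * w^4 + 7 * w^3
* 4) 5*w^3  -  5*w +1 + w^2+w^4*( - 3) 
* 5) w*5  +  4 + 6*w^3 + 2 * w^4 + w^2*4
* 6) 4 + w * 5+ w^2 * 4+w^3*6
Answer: 5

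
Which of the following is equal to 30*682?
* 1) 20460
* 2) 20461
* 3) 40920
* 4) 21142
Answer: 1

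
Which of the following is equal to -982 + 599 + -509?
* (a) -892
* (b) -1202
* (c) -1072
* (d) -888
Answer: a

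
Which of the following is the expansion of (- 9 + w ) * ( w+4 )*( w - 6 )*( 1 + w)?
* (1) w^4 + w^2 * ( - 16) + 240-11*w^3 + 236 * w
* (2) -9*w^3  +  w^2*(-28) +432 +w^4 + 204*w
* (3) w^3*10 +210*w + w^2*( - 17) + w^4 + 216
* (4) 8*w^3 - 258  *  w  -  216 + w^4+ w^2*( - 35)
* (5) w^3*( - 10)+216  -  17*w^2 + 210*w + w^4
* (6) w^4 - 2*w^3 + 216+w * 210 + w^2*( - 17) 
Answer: 5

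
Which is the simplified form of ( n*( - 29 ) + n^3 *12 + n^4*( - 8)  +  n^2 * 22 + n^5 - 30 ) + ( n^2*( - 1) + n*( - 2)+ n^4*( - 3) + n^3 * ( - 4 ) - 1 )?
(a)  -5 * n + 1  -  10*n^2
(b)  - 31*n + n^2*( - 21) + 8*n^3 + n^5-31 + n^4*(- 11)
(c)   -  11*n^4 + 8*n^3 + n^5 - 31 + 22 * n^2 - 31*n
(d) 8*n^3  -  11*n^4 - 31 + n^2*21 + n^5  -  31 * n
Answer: d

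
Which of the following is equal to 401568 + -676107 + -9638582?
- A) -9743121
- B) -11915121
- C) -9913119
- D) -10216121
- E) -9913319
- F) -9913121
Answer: F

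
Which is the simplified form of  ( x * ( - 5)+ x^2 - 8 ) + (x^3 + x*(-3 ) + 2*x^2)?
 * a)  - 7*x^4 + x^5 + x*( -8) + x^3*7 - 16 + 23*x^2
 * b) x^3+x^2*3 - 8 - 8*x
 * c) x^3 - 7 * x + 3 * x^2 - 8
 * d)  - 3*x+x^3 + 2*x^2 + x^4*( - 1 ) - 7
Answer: b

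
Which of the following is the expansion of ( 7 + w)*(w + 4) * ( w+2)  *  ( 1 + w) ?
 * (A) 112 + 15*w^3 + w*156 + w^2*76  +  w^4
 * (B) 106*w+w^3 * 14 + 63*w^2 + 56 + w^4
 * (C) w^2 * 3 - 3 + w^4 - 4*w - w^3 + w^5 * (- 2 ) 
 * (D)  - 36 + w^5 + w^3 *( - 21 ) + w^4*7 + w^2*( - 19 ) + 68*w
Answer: B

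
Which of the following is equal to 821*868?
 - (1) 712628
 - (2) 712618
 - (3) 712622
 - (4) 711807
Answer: 1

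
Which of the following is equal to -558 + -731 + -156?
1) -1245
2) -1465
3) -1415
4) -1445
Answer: 4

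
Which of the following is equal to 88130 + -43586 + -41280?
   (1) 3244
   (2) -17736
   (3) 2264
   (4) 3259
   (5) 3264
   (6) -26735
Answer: 5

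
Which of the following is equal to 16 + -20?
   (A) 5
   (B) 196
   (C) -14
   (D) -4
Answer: D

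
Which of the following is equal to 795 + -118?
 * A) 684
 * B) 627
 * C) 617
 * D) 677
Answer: D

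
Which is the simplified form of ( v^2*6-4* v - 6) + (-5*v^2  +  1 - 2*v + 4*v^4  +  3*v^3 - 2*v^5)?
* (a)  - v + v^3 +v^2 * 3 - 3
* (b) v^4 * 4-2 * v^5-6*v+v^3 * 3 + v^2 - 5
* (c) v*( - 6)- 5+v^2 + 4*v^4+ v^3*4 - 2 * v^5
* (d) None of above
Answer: b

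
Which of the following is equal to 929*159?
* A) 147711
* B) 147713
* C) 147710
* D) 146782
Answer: A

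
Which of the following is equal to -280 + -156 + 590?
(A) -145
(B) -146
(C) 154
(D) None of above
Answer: C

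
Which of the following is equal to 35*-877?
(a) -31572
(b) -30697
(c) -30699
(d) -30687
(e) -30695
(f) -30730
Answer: e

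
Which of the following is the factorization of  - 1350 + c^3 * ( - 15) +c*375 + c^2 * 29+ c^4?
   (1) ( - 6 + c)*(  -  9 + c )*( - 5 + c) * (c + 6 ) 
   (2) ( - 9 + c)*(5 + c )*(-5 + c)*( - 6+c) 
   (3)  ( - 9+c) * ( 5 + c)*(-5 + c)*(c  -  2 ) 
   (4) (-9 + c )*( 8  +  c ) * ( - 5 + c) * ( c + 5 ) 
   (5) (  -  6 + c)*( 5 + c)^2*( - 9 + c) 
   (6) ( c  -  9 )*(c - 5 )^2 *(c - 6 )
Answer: 2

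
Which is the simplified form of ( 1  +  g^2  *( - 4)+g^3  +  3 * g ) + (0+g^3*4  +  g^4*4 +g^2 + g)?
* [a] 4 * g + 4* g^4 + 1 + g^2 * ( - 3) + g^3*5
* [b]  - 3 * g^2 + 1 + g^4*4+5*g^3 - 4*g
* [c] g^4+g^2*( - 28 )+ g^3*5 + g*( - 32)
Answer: a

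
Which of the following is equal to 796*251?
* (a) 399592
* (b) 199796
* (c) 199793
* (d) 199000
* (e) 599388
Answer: b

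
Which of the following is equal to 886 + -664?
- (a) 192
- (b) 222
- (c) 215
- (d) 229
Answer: b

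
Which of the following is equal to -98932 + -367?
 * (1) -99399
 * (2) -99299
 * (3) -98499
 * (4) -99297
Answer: 2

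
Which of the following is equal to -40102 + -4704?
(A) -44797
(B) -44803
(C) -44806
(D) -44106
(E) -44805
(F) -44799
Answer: C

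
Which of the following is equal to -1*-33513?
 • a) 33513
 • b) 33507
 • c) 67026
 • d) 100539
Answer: a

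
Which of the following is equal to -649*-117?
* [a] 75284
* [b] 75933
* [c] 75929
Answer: b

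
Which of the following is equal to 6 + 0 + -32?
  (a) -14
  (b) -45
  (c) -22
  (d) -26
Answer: d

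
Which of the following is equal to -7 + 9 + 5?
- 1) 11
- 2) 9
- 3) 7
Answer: 3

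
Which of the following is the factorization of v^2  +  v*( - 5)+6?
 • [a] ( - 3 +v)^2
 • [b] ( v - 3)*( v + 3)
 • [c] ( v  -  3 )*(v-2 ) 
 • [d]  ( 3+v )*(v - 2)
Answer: c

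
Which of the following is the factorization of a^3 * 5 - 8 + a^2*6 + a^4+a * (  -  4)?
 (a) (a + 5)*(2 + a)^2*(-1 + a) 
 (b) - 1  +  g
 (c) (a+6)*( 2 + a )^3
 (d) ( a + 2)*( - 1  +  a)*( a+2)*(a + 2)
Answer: d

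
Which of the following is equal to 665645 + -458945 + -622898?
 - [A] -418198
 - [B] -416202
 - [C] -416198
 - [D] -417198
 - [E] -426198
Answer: C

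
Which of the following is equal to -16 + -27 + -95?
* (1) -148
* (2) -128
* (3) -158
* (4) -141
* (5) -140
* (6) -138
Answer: 6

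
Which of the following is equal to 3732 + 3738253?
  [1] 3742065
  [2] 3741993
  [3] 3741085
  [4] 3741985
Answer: 4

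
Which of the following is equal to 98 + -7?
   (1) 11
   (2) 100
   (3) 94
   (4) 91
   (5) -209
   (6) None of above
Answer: 4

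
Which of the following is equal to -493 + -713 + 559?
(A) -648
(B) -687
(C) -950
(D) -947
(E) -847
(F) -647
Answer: F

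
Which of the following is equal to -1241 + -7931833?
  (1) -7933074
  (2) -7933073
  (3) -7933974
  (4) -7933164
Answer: 1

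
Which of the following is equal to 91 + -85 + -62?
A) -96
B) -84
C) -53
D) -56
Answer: D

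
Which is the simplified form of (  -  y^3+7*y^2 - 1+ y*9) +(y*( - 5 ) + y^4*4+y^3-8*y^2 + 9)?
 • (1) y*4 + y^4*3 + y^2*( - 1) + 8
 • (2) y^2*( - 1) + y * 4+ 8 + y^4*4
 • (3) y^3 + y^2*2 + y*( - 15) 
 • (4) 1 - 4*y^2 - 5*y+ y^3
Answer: 2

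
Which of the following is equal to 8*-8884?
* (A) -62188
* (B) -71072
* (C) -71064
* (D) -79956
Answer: B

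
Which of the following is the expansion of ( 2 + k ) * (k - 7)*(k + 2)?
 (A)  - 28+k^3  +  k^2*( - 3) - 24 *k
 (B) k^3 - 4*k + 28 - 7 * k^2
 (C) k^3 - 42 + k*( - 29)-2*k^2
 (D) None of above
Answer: A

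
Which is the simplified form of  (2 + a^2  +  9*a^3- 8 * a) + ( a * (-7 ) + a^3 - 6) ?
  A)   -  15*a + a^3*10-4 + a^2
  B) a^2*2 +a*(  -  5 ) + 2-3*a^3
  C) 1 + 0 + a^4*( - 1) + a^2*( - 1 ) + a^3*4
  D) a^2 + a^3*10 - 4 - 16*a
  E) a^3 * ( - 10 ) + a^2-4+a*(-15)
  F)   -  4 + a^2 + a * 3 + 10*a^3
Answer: A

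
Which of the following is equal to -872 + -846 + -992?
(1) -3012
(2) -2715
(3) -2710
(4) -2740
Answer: 3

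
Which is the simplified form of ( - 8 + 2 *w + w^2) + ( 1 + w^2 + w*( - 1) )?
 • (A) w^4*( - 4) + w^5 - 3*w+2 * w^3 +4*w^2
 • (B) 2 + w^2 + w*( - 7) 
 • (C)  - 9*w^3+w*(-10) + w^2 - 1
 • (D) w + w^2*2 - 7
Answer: D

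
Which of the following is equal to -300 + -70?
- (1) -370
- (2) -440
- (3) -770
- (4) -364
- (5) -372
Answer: 1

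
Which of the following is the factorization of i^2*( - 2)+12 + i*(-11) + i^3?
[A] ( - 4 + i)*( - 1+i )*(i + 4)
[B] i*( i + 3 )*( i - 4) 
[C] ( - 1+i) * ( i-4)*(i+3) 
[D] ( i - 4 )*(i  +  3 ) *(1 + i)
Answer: C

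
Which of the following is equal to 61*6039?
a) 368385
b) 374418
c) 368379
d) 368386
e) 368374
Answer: c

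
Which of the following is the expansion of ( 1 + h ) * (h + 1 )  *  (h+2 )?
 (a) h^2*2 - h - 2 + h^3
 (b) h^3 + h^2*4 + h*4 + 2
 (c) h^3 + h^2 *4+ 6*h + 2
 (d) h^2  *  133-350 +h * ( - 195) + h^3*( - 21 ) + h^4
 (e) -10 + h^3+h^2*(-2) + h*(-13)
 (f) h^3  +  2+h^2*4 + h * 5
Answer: f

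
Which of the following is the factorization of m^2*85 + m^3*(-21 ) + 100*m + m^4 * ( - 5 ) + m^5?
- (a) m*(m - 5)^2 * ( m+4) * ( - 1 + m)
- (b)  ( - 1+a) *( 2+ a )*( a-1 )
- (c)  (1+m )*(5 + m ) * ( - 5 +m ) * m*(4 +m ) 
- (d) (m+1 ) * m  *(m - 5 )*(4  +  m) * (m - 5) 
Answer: d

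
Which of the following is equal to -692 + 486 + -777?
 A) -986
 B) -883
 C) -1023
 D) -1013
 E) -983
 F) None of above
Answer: E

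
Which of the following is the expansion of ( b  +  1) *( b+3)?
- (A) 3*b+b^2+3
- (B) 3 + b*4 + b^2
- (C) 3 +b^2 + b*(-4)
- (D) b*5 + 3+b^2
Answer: B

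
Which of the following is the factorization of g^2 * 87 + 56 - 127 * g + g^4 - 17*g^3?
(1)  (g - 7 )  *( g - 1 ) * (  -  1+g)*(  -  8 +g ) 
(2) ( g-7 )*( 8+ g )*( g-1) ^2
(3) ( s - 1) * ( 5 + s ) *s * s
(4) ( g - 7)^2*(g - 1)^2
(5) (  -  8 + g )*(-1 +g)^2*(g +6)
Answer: 1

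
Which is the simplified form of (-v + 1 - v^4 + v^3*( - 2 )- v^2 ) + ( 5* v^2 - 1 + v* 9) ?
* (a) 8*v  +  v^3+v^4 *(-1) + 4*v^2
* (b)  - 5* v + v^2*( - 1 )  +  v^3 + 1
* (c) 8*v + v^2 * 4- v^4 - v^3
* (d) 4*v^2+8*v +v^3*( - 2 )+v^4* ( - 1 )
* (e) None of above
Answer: d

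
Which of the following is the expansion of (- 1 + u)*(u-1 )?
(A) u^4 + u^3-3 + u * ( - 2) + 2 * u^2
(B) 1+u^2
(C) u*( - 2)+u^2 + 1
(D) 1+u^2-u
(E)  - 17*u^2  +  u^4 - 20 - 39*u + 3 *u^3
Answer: C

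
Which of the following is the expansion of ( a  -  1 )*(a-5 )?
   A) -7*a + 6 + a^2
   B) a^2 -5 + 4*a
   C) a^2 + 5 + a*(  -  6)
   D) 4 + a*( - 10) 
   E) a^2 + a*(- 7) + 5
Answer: C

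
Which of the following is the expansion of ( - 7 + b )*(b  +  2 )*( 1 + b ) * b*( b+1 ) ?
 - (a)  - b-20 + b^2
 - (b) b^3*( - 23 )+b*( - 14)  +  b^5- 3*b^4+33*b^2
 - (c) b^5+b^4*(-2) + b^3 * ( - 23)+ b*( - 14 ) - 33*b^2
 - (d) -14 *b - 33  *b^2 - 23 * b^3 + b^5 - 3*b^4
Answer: d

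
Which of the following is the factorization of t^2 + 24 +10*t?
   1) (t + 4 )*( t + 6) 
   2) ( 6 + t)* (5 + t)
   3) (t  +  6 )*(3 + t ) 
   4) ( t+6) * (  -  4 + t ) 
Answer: 1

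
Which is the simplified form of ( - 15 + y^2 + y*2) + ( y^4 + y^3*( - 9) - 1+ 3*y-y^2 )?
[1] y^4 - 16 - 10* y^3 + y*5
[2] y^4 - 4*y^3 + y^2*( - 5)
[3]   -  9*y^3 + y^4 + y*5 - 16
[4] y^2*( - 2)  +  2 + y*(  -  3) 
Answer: 3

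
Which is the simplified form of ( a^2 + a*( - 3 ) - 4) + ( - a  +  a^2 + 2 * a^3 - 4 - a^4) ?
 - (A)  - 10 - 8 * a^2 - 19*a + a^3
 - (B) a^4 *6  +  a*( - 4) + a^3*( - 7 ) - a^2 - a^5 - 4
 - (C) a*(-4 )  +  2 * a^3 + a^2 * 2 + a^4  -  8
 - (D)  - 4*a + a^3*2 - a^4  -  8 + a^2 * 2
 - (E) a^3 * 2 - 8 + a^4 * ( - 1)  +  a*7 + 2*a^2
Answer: D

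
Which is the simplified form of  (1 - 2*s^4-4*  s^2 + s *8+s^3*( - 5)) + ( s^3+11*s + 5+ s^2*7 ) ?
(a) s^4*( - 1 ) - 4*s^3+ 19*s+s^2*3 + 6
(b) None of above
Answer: b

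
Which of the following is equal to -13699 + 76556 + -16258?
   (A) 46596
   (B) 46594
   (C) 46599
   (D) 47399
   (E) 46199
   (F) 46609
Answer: C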